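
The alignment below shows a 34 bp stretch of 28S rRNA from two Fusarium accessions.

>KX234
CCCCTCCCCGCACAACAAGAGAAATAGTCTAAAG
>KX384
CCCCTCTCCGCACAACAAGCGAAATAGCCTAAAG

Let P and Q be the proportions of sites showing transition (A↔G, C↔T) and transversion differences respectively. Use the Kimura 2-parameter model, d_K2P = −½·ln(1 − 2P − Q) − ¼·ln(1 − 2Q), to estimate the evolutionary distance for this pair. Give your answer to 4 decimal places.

Differing sites — 7:C/T (Ti); 20:A/C (Tv); 28:T/C (Ti).
Of the 3 differences, 2 transitions and 1 transversion over 34 sites: P = 2/34 = 0.058824, Q = 1/34 = 0.029412.
d = −0.5·ln(0.852940) − 0.25·ln(0.941176) = −0.5·(-0.159066) − 0.25·(-0.060625) = 0.0947.

0.0947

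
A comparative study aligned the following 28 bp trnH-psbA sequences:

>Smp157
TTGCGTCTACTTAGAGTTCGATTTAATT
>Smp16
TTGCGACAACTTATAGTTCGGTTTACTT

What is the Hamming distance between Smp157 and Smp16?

Mismatches occur at site 6 (T/A), site 8 (T/A), site 14 (G/T), site 21 (A/G), site 26 (A/C).
That gives 5 mismatches out of 28 aligned sites, so the Hamming distance is 5.

5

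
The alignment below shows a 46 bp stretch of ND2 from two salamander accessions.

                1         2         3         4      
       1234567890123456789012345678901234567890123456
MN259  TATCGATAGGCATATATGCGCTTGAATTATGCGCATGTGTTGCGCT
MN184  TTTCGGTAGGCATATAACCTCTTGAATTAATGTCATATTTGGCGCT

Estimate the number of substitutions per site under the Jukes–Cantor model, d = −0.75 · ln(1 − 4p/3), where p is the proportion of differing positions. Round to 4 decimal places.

0.3206

Differing sites — 2:A/T; 6:A/G; 17:T/A; 18:G/C; 20:G/T; 30:T/A; 31:G/T; 32:C/G; 33:G/T; 37:G/A; 39:G/T; 41:T/G.
p = 12/46 = 0.260870.
d = −0.75 · ln(1 − (4/3)·0.260870) = −0.75 · ln(0.652173) = −0.75 · (-0.427445) = 0.3206.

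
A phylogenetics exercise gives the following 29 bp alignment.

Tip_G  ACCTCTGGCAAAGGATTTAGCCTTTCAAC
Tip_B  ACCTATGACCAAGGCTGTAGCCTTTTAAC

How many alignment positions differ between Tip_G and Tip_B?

Mismatches occur at site 5 (C/A), site 8 (G/A), site 10 (A/C), site 15 (A/C), site 17 (T/G), site 26 (C/T).
That gives 6 mismatches out of 29 aligned sites, so the Hamming distance is 6.

6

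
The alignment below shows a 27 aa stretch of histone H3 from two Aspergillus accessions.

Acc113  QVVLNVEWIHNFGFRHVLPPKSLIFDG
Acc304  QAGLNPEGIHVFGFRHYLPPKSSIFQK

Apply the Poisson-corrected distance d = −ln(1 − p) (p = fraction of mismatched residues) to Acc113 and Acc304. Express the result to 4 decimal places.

0.4055

Mismatches occur at site 2 (V→A), site 3 (V→G), site 6 (V→P), site 8 (W→G), site 11 (N→V), site 17 (V→Y), site 23 (L→S), site 26 (D→Q), site 27 (G→K).
p = 9/27 = 0.333333.
d = −ln(1 − 0.333333) = −ln(0.666667) = 0.4055.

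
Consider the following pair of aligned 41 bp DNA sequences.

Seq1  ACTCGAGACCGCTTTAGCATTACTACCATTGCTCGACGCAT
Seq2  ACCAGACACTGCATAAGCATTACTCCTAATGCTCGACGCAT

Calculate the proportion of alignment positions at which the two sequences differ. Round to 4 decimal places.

The sequences differ at positions 3 (T/C), 4 (C/A), 7 (G/C), 10 (C/T), 13 (T/A), 15 (T/A), 25 (A/C), 27 (C/T), 29 (T/A).
There are 9 differences over 41 sites, so p = 9/41 = 0.2195.

0.2195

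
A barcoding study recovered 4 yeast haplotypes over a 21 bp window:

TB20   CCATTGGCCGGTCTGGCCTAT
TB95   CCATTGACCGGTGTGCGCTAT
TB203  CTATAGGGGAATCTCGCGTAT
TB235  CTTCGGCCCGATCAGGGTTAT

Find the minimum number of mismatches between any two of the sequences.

Pairwise Hamming distances:
  TB20 vs TB95: 4
  TB20 vs TB203: 8
  TB20 vs TB235: 9
  TB95 vs TB203: 12
  TB95 vs TB235: 10
  TB203 vs TB235: 11
The smallest is 4, between TB20 and TB95.

4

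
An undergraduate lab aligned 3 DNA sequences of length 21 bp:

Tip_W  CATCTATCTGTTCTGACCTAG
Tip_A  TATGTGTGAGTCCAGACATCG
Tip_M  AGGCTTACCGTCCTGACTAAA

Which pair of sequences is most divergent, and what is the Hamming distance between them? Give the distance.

13

Pairwise Hamming distances:
  Tip_W vs Tip_A: 9
  Tip_W vs Tip_M: 10
  Tip_A vs Tip_M: 13
The largest is 13, between Tip_A and Tip_M.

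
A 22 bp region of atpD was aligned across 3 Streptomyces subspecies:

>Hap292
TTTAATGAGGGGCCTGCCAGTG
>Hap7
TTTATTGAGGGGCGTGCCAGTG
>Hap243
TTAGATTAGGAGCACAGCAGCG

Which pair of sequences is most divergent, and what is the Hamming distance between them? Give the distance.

10

Pairwise Hamming distances:
  Hap292 vs Hap7: 2
  Hap292 vs Hap243: 9
  Hap7 vs Hap243: 10
The largest is 10, between Hap7 and Hap243.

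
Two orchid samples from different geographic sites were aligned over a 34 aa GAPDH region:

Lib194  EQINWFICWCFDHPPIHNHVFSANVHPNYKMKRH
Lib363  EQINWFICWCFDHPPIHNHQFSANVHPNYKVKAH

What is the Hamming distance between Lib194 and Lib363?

Differing sites — 20:V/Q; 31:M/V; 33:R/A.
That gives 3 mismatches out of 34 aligned sites, so the Hamming distance is 3.

3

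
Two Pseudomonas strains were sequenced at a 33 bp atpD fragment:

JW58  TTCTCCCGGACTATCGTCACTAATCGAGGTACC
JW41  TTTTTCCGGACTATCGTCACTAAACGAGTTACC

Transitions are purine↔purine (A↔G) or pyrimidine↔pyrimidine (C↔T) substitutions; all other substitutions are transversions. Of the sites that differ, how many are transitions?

Differing sites — 3:C/T (Ti); 5:C/T (Ti); 24:T/A (Tv); 29:G/T (Tv).
Of the 4 differences, 2 transitions and 2 transversions, so the answer is 2.

2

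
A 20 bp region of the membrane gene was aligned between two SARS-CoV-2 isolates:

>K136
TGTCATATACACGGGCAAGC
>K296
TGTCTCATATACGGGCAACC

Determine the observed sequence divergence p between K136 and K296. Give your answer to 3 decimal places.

Differing sites — 5:A/T; 6:T/C; 10:C/T; 19:G/C.
There are 4 differences over 20 sites, so p = 4/20 = 0.200.

0.200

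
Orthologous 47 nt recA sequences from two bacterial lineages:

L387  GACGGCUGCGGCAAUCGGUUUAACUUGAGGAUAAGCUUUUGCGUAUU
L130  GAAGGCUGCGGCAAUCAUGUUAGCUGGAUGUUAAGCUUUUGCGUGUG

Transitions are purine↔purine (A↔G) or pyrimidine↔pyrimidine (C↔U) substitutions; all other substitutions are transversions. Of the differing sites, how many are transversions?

7

The sequences differ at positions 3 (C/A, transversion), 17 (G/A, transition), 18 (G/U, transversion), 19 (U/G, transversion), 23 (A/G, transition), 26 (U/G, transversion), 29 (G/U, transversion), 31 (A/U, transversion), 45 (A/G, transition), 47 (U/G, transversion).
Of the 10 differences, 3 transitions and 7 transversions, so the answer is 7.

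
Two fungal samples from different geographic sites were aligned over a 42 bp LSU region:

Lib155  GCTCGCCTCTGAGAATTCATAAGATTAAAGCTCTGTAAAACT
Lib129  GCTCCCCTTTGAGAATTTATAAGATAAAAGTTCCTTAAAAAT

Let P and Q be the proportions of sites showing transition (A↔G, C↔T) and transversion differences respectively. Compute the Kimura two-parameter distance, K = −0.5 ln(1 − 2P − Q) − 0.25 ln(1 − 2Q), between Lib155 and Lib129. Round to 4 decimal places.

Mismatches occur at site 5 (G/C, transversion), site 9 (C/T, transition), site 18 (C/T, transition), site 26 (T/A, transversion), site 31 (C/T, transition), site 34 (T/C, transition), site 35 (G/T, transversion), site 41 (C/A, transversion).
Of the 8 differences, 4 transitions and 4 transversions over 42 sites: P = 4/42 = 0.095238, Q = 4/42 = 0.095238.
d = −0.5·ln(0.714286) − 0.25·ln(0.809524) = −0.5·(-0.336472) − 0.25·(-0.211309) = 0.2211.

0.2211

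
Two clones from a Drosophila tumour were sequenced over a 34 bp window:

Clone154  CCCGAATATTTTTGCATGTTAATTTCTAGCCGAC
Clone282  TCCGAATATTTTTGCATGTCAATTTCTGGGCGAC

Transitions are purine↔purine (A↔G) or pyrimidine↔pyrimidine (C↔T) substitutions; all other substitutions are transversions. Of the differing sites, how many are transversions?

The sequences differ at positions 1 (C/T, transition), 20 (T/C, transition), 28 (A/G, transition), 30 (C/G, transversion).
Of the 4 differences, 3 transitions and 1 transversion, so the answer is 1.

1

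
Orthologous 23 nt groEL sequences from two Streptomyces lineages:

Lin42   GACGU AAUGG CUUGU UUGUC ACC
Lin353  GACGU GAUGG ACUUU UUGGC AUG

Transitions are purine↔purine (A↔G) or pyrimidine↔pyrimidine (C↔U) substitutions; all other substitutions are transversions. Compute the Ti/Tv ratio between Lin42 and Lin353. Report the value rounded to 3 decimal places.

Mismatches occur at site 6 (A↔G, transition), site 11 (C↔A, transversion), site 12 (U↔C, transition), site 14 (G↔U, transversion), site 19 (U↔G, transversion), site 22 (C↔U, transition), site 23 (C↔G, transversion).
Of the 7 differences, 3 transitions and 4 transversions, so Ti/Tv = 3/4 = 0.750.

0.750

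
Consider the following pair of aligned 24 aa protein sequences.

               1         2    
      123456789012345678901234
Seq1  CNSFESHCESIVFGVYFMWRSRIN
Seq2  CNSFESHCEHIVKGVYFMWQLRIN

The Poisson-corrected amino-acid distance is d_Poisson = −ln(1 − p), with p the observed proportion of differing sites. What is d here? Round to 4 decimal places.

Mismatches occur at site 10 (S↔H), site 13 (F↔K), site 20 (R↔Q), site 21 (S↔L).
p = 4/24 = 0.166667.
d = −ln(1 − 0.166667) = −ln(0.833333) = 0.1823.

0.1823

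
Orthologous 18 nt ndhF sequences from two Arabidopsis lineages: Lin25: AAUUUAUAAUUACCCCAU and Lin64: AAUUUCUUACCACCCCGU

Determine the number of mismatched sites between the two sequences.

5

Differing sites — 6:A/C; 8:A/U; 10:U/C; 11:U/C; 17:A/G.
That gives 5 mismatches out of 18 aligned sites, so the Hamming distance is 5.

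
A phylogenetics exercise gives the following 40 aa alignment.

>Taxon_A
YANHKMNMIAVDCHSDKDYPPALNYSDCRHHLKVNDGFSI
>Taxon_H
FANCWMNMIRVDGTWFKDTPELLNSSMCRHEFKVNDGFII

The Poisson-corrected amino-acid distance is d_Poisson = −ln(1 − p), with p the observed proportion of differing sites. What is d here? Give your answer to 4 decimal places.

0.5108

Differing sites — 1:Y/F; 4:H/C; 5:K/W; 10:A/R; 13:C/G; 14:H/T; 15:S/W; 16:D/F; 19:Y/T; 21:P/E; 22:A/L; 25:Y/S; 27:D/M; 31:H/E; 32:L/F; 39:S/I.
p = 16/40 = 0.400000.
d = −ln(1 − 0.400000) = −ln(0.600000) = 0.5108.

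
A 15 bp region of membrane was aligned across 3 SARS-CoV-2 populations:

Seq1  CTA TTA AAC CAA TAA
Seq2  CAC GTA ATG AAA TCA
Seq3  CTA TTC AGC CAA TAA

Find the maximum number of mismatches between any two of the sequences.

Pairwise Hamming distances:
  Seq1 vs Seq2: 7
  Seq1 vs Seq3: 2
  Seq2 vs Seq3: 8
The largest is 8, between Seq2 and Seq3.

8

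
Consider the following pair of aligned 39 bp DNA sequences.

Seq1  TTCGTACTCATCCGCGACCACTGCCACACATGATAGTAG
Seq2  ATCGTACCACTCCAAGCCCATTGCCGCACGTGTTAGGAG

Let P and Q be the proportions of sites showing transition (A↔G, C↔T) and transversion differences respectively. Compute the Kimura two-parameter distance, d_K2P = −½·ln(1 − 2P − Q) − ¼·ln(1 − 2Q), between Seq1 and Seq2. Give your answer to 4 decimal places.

0.3974

Differing sites — 1:T/A (Tv); 8:T/C (Ti); 9:C/A (Tv); 10:A/C (Tv); 14:G/A (Ti); 15:C/A (Tv); 17:A/C (Tv); 21:C/T (Ti); 26:A/G (Ti); 30:A/G (Ti); 33:A/T (Tv); 37:T/G (Tv).
Of the 12 differences, 5 transitions and 7 transversions over 39 sites: P = 5/39 = 0.128205, Q = 7/39 = 0.179487.
d = −0.5·ln(0.564103) − 0.25·ln(0.641026) = −0.5·(-0.572518) − 0.25·(-0.444685) = 0.3974.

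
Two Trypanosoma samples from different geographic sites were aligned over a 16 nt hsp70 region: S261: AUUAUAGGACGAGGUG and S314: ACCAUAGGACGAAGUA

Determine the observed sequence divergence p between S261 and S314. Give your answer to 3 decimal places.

0.250

Mismatches occur at site 2 (U/C), site 3 (U/C), site 13 (G/A), site 16 (G/A).
There are 4 differences over 16 sites, so p = 4/16 = 0.250.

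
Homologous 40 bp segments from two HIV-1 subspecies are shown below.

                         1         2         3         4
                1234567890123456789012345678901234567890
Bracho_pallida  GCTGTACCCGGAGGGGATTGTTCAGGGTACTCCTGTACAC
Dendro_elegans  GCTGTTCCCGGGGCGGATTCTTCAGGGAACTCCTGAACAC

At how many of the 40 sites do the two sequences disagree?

6

Differing sites — 6:A/T; 12:A/G; 14:G/C; 20:G/C; 28:T/A; 36:T/A.
That gives 6 mismatches out of 40 aligned sites, so the Hamming distance is 6.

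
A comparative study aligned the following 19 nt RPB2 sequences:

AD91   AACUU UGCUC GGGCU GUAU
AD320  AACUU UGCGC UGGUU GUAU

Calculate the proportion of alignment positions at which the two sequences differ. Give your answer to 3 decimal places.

The sequences differ at positions 9 (U/G), 11 (G/U), 14 (C/U).
There are 3 differences over 19 sites, so p = 3/19 = 0.158.

0.158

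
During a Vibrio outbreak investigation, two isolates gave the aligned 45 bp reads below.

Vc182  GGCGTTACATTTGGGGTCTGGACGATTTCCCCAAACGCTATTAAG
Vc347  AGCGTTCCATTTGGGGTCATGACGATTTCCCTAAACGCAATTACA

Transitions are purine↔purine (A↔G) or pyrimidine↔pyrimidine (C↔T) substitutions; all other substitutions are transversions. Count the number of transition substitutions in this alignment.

3

Mismatches occur at site 1 (G↔A, transition), site 7 (A↔C, transversion), site 19 (T↔A, transversion), site 20 (G↔T, transversion), site 32 (C↔T, transition), site 39 (T↔A, transversion), site 44 (A↔C, transversion), site 45 (G↔A, transition).
Of the 8 differences, 3 transitions and 5 transversions, so the answer is 3.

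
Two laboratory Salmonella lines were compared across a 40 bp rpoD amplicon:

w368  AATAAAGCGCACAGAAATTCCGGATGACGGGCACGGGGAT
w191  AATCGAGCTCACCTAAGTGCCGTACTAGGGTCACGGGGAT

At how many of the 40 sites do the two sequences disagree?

12

The sequences differ at positions 4 (A/C), 5 (A/G), 9 (G/T), 13 (A/C), 14 (G/T), 17 (A/G), 19 (T/G), 23 (G/T), 25 (T/C), 26 (G/T), 28 (C/G), 31 (G/T).
That gives 12 mismatches out of 40 aligned sites, so the Hamming distance is 12.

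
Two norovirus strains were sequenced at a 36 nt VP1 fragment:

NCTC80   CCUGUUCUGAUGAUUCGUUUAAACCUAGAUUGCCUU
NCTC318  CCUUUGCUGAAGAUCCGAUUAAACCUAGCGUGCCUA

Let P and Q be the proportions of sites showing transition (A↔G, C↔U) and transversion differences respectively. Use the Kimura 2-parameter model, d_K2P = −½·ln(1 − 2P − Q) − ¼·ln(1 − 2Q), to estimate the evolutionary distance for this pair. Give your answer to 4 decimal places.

The sequences differ at positions 4 (G/U, transversion), 6 (U/G, transversion), 11 (U/A, transversion), 15 (U/C, transition), 18 (U/A, transversion), 29 (A/C, transversion), 30 (U/G, transversion), 36 (U/A, transversion).
Of the 8 differences, 1 transition and 7 transversions over 36 sites: P = 1/36 = 0.027778, Q = 7/36 = 0.194444.
d = −0.5·ln(0.750000) − 0.25·ln(0.611112) = −0.5·(-0.287682) − 0.25·(-0.492475) = 0.2670.

0.2670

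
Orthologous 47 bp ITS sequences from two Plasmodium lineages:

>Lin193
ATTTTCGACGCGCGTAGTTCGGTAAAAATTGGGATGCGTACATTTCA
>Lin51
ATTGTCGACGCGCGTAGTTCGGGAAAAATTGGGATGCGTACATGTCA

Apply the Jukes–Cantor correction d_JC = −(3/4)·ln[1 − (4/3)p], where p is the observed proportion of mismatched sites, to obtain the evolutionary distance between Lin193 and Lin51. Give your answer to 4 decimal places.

Mismatches occur at site 4 (T→G), site 23 (T→G), site 44 (T→G).
p = 3/47 = 0.063830.
d = −0.75 · ln(1 − (4/3)·0.063830) = −0.75 · ln(0.914893) = −0.75 · (-0.088948) = 0.0667.

0.0667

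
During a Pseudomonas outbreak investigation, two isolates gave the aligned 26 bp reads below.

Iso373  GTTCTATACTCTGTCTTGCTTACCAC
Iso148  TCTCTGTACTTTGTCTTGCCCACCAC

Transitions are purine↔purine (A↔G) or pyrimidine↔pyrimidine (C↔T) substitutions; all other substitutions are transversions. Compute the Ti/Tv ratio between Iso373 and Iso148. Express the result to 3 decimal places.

Differing sites — 1:G/T (Tv); 2:T/C (Ti); 6:A/G (Ti); 11:C/T (Ti); 20:T/C (Ti); 21:T/C (Ti).
Of the 6 differences, 5 transitions and 1 transversion, so Ti/Tv = 5/1 = 5.000.

5.000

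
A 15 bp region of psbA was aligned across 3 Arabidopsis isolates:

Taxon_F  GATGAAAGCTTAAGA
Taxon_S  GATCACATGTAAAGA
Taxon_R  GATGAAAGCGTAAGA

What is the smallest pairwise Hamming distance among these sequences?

Pairwise Hamming distances:
  Taxon_F vs Taxon_S: 5
  Taxon_F vs Taxon_R: 1
  Taxon_S vs Taxon_R: 6
The smallest is 1, between Taxon_F and Taxon_R.

1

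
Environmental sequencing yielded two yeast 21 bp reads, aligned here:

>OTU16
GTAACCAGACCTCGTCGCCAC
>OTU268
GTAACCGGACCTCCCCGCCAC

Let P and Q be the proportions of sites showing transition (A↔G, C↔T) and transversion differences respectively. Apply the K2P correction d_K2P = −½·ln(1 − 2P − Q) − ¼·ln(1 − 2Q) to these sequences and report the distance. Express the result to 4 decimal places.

0.1610

Differing sites — 7:A/G (Ti); 14:G/C (Tv); 15:T/C (Ti).
Of the 3 differences, 2 transitions and 1 transversion over 21 sites: P = 2/21 = 0.095238, Q = 1/21 = 0.047619.
d = −0.5·ln(0.761905) − 0.25·ln(0.904762) = −0.5·(-0.271933) − 0.25·(-0.100083) = 0.1610.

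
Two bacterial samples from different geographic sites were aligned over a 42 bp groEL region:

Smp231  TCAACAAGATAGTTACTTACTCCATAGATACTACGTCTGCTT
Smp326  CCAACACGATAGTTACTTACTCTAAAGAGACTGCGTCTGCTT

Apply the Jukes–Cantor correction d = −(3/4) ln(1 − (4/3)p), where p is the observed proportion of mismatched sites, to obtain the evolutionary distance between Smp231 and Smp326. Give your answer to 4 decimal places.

0.1585

Differing sites — 1:T/C; 7:A/C; 23:C/T; 25:T/A; 29:T/G; 33:A/G.
p = 6/42 = 0.142857.
d = −0.75 · ln(1 − (4/3)·0.142857) = −0.75 · ln(0.809524) = −0.75 · (-0.211309) = 0.1585.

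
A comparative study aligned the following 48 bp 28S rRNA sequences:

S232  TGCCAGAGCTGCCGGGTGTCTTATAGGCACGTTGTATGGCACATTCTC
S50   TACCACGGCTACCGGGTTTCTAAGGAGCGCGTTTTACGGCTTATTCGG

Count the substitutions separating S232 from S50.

Mismatches occur at site 2 (G→A), site 6 (G→C), site 7 (A→G), site 11 (G→A), site 18 (G→T), site 22 (T→A), site 24 (T→G), site 25 (A→G), site 26 (G→A), site 29 (A→G), site 34 (G→T), site 37 (T→C), site 41 (A→T), site 42 (C→T), site 47 (T→G), site 48 (C→G).
That gives 16 mismatches out of 48 aligned sites, so the Hamming distance is 16.

16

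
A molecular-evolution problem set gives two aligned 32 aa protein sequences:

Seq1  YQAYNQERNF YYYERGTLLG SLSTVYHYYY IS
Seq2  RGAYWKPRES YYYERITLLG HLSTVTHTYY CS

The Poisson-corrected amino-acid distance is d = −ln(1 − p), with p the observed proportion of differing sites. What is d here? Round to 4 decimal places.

0.4700

Mismatches occur at site 1 (Y→R), site 2 (Q→G), site 5 (N→W), site 6 (Q→K), site 7 (E→P), site 9 (N→E), site 10 (F→S), site 16 (G→I), site 21 (S→H), site 26 (Y→T), site 28 (Y→T), site 31 (I→C).
p = 12/32 = 0.375000.
d = −ln(1 − 0.375000) = −ln(0.625000) = 0.4700.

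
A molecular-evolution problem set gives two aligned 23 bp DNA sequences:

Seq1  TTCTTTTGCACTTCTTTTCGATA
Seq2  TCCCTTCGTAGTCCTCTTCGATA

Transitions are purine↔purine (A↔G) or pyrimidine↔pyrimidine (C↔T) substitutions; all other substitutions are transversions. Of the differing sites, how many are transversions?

Mismatches occur at site 2 (T→C, transition), site 4 (T→C, transition), site 7 (T→C, transition), site 9 (C→T, transition), site 11 (C→G, transversion), site 13 (T→C, transition), site 16 (T→C, transition).
Of the 7 differences, 6 transitions and 1 transversion, so the answer is 1.

1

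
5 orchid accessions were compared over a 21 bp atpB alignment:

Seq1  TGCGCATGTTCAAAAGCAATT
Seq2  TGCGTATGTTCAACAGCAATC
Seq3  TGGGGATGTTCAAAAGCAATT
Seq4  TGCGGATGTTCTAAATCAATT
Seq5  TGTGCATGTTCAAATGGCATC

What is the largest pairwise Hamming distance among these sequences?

Pairwise Hamming distances:
  Seq1 vs Seq2: 3
  Seq1 vs Seq3: 2
  Seq1 vs Seq4: 3
  Seq1 vs Seq5: 5
  Seq2 vs Seq3: 4
  Seq2 vs Seq4: 5
  Seq2 vs Seq5: 6
  Seq3 vs Seq4: 3
  Seq3 vs Seq5: 6
  Seq4 vs Seq5: 8
The largest is 8, between Seq4 and Seq5.

8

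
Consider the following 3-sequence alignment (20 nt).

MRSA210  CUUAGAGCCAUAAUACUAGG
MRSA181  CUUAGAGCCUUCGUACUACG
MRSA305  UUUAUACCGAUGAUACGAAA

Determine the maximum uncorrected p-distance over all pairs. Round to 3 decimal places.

Pairwise Hamming distances:
  MRSA210 vs MRSA181: 4
  MRSA210 vs MRSA305: 8
  MRSA181 vs MRSA305: 10
The largest is 10 mismatches, between MRSA181 and MRSA305; p = 10/20 = 0.500.

0.500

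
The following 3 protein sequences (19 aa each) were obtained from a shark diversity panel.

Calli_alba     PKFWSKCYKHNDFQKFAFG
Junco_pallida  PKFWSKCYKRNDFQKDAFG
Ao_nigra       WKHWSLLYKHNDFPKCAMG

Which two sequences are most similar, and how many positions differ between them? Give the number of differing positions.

Pairwise Hamming distances:
  Calli_alba vs Junco_pallida: 2
  Calli_alba vs Ao_nigra: 7
  Junco_pallida vs Ao_nigra: 8
The smallest is 2, between Calli_alba and Junco_pallida.

2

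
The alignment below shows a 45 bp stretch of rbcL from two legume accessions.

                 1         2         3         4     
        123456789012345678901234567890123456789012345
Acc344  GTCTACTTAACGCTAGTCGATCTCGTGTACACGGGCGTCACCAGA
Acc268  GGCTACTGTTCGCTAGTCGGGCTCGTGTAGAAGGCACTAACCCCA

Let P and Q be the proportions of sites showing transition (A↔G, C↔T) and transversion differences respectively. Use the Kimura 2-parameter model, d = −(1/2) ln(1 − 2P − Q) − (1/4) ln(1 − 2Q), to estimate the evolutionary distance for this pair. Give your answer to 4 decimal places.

0.4183

Mismatches occur at site 2 (T→G, transversion), site 8 (T→G, transversion), site 9 (A→T, transversion), site 10 (A→T, transversion), site 20 (A→G, transition), site 21 (T→G, transversion), site 30 (C→G, transversion), site 32 (C→A, transversion), site 35 (G→C, transversion), site 36 (C→A, transversion), site 37 (G→C, transversion), site 39 (C→A, transversion), site 43 (A→C, transversion), site 44 (G→C, transversion).
Of the 14 differences, 1 transition and 13 transversions over 45 sites: P = 1/45 = 0.022222, Q = 13/45 = 0.288889.
d = −0.5·ln(0.666667) − 0.25·ln(0.422222) = −0.5·(-0.405465) − 0.25·(-0.862224) = 0.4183.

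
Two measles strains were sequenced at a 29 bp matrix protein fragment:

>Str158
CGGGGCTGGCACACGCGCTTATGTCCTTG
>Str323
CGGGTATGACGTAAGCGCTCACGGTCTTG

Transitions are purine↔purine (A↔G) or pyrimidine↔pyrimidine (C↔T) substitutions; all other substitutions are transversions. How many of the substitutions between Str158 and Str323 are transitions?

Differing sites — 5:G/T (Tv); 6:C/A (Tv); 9:G/A (Ti); 11:A/G (Ti); 12:C/T (Ti); 14:C/A (Tv); 20:T/C (Ti); 22:T/C (Ti); 24:T/G (Tv); 25:C/T (Ti).
Of the 10 differences, 6 transitions and 4 transversions, so the answer is 6.

6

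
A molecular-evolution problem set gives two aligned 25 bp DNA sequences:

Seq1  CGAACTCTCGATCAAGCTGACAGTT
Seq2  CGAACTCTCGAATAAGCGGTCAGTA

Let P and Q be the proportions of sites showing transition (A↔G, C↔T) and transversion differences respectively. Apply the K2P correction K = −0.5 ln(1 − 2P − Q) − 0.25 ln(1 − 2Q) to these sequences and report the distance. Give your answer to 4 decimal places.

The sequences differ at positions 12 (T/A, transversion), 13 (C/T, transition), 18 (T/G, transversion), 20 (A/T, transversion), 25 (T/A, transversion).
Of the 5 differences, 1 transition and 4 transversions over 25 sites: P = 1/25 = 0.040000, Q = 4/25 = 0.160000.
d = −0.5·ln(0.760000) − 0.25·ln(0.680000) = −0.5·(-0.274437) − 0.25·(-0.385662) = 0.2336.

0.2336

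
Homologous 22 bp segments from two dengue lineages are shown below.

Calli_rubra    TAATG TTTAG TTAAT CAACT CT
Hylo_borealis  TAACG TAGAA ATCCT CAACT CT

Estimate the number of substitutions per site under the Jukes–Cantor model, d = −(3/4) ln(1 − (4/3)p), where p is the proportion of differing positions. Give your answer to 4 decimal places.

Differing sites — 4:T/C; 7:T/A; 8:T/G; 10:G/A; 11:T/A; 13:A/C; 14:A/C.
p = 7/22 = 0.318182.
d = −0.75 · ln(1 − (4/3)·0.318182) = −0.75 · ln(0.575757) = −0.75 · (-0.552070) = 0.4141.

0.4141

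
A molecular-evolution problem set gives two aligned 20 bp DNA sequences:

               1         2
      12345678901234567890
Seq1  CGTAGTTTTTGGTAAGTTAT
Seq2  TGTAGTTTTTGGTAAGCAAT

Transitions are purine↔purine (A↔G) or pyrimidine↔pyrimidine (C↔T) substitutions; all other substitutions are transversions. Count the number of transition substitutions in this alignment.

Differing sites — 1:C/T (Ti); 17:T/C (Ti); 18:T/A (Tv).
Of the 3 differences, 2 transitions and 1 transversion, so the answer is 2.

2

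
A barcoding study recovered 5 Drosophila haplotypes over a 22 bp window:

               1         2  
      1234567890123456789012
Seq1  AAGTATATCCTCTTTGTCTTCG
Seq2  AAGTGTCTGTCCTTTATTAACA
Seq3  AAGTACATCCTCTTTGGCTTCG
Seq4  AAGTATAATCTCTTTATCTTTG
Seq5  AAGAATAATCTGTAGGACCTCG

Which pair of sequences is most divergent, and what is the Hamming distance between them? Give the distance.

Pairwise Hamming distances:
  Seq1 vs Seq2: 10
  Seq1 vs Seq3: 2
  Seq1 vs Seq4: 4
  Seq1 vs Seq5: 8
  Seq2 vs Seq3: 12
  Seq2 vs Seq4: 11
  Seq2 vs Seq5: 16
  Seq3 vs Seq4: 6
  Seq3 vs Seq5: 9
  Seq4 vs Seq5: 8
The largest is 16, between Seq2 and Seq5.

16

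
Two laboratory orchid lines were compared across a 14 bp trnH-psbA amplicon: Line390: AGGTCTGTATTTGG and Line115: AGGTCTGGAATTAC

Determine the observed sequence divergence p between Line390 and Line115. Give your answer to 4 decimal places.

0.2857

Differing sites — 8:T/G; 10:T/A; 13:G/A; 14:G/C.
There are 4 differences over 14 sites, so p = 4/14 = 0.2857.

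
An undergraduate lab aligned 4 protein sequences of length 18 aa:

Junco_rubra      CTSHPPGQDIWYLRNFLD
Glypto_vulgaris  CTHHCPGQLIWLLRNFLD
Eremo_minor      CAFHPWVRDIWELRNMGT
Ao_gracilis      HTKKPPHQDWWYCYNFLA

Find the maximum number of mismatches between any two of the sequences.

Pairwise Hamming distances:
  Junco_rubra vs Glypto_vulgaris: 4
  Junco_rubra vs Eremo_minor: 9
  Junco_rubra vs Ao_gracilis: 8
  Glypto_vulgaris vs Eremo_minor: 11
  Glypto_vulgaris vs Ao_gracilis: 11
  Eremo_minor vs Ao_gracilis: 14
The largest is 14, between Eremo_minor and Ao_gracilis.

14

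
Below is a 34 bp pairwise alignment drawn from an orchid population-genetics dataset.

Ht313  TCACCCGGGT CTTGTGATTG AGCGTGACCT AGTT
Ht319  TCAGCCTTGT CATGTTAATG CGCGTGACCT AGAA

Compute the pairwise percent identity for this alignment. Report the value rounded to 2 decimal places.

The sequences differ at positions 4 (C/G), 7 (G/T), 8 (G/T), 12 (T/A), 16 (G/T), 18 (T/A), 21 (A/C), 33 (T/A), 34 (T/A).
25 of the 34 sites match, so the percent identity is 25/34 × 100 = 73.53%.

73.53%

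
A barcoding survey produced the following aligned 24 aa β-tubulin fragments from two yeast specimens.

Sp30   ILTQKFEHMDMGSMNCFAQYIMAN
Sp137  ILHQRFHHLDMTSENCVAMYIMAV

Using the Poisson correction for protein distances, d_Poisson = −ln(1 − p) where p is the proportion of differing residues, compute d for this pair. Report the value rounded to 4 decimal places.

0.4700

Differing sites — 3:T/H; 5:K/R; 7:E/H; 9:M/L; 12:G/T; 14:M/E; 17:F/V; 19:Q/M; 24:N/V.
p = 9/24 = 0.375000.
d = −ln(1 − 0.375000) = −ln(0.625000) = 0.4700.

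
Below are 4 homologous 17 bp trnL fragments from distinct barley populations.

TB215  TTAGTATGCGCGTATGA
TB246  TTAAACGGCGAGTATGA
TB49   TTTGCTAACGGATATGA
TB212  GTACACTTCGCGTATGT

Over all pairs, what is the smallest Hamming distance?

5

Pairwise Hamming distances:
  TB215 vs TB246: 5
  TB215 vs TB49: 7
  TB215 vs TB212: 6
  TB246 vs TB49: 8
  TB246 vs TB212: 6
  TB49 vs TB212: 10
The smallest is 5, between TB215 and TB246.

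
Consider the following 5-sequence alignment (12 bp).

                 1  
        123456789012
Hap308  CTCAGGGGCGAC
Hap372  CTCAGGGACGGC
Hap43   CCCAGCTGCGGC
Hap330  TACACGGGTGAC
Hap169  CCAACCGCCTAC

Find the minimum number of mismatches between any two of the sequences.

2

Pairwise Hamming distances:
  Hap308 vs Hap372: 2
  Hap308 vs Hap43: 4
  Hap308 vs Hap330: 4
  Hap308 vs Hap169: 6
  Hap372 vs Hap43: 4
  Hap372 vs Hap330: 6
  Hap372 vs Hap169: 7
  Hap43 vs Hap330: 7
  Hap43 vs Hap169: 6
  Hap330 vs Hap169: 7
The smallest is 2, between Hap308 and Hap372.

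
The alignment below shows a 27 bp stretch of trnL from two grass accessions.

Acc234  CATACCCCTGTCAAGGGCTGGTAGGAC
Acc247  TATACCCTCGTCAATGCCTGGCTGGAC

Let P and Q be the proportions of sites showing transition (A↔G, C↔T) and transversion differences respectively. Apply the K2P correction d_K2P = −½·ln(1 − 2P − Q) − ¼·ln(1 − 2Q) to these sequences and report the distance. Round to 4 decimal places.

The sequences differ at positions 1 (C/T, transition), 8 (C/T, transition), 9 (T/C, transition), 15 (G/T, transversion), 17 (G/C, transversion), 22 (T/C, transition), 23 (A/T, transversion).
Of the 7 differences, 4 transitions and 3 transversions over 27 sites: P = 4/27 = 0.148148, Q = 3/27 = 0.111111.
d = −0.5·ln(0.592593) − 0.25·ln(0.777778) = −0.5·(-0.523247) − 0.25·(-0.251314) = 0.3245.

0.3245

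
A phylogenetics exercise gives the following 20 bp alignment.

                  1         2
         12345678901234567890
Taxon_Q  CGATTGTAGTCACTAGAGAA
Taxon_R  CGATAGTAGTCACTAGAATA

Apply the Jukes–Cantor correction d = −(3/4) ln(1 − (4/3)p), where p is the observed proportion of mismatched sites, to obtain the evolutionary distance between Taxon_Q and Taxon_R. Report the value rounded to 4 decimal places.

The sequences differ at positions 5 (T/A), 18 (G/A), 19 (A/T).
p = 3/20 = 0.150000.
d = −0.75 · ln(1 − (4/3)·0.150000) = −0.75 · ln(0.800000) = −0.75 · (-0.223144) = 0.1674.

0.1674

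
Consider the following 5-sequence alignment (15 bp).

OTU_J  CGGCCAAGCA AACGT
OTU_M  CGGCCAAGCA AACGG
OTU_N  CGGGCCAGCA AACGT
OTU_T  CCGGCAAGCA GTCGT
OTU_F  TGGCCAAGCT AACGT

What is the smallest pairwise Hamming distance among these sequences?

Pairwise Hamming distances:
  OTU_J vs OTU_M: 1
  OTU_J vs OTU_N: 2
  OTU_J vs OTU_T: 4
  OTU_J vs OTU_F: 2
  OTU_M vs OTU_N: 3
  OTU_M vs OTU_T: 5
  OTU_M vs OTU_F: 3
  OTU_N vs OTU_T: 4
  OTU_N vs OTU_F: 4
  OTU_T vs OTU_F: 6
The smallest is 1, between OTU_J and OTU_M.

1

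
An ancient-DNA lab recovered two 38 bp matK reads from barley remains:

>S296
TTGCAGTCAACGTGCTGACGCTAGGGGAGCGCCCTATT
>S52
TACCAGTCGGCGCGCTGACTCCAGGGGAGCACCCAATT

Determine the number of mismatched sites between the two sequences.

Mismatches occur at site 2 (T↔A), site 3 (G↔C), site 9 (A↔G), site 10 (A↔G), site 13 (T↔C), site 20 (G↔T), site 22 (T↔C), site 31 (G↔A), site 35 (T↔A).
That gives 9 mismatches out of 38 aligned sites, so the Hamming distance is 9.

9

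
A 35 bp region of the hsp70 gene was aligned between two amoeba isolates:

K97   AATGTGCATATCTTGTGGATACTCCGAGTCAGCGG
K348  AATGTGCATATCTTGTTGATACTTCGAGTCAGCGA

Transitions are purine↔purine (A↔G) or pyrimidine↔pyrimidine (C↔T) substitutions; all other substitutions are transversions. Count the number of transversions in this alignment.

The sequences differ at positions 17 (G/T, transversion), 24 (C/T, transition), 35 (G/A, transition).
Of the 3 differences, 2 transitions and 1 transversion, so the answer is 1.

1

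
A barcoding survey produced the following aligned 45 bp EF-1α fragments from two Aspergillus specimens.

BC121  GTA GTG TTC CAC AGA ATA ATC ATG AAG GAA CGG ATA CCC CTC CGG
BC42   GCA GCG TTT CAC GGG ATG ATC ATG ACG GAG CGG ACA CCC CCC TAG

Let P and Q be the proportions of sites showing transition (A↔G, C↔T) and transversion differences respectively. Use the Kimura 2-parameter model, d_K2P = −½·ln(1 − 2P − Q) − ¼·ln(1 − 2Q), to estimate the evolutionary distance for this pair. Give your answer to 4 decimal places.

0.3692

Differing sites — 2:T/C (Ti); 5:T/C (Ti); 9:C/T (Ti); 13:A/G (Ti); 15:A/G (Ti); 18:A/G (Ti); 26:A/C (Tv); 30:A/G (Ti); 35:T/C (Ti); 41:T/C (Ti); 43:C/T (Ti); 44:G/A (Ti).
Of the 12 differences, 11 transitions and 1 transversion over 45 sites: P = 11/45 = 0.244444, Q = 1/45 = 0.022222.
d = −0.5·ln(0.488890) − 0.25·ln(0.955556) = −0.5·(-0.715618) − 0.25·(-0.045462) = 0.3692.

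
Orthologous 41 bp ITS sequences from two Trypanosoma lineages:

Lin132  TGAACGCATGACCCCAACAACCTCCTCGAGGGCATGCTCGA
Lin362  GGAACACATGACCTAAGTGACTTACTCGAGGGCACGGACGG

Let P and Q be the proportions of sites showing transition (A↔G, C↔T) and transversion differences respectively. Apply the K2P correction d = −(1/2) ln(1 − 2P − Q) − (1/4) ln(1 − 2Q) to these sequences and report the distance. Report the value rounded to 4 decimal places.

0.4288

Differing sites — 1:T/G (Tv); 6:G/A (Ti); 14:C/T (Ti); 15:C/A (Tv); 17:A/G (Ti); 18:C/T (Ti); 19:A/G (Ti); 22:C/T (Ti); 24:C/A (Tv); 35:T/C (Ti); 37:C/G (Tv); 38:T/A (Tv); 41:A/G (Ti).
Of the 13 differences, 8 transitions and 5 transversions over 41 sites: P = 8/41 = 0.195122, Q = 5/41 = 0.121951.
d = −0.5·ln(0.487805) − 0.25·ln(0.756098) = −0.5·(-0.717840) − 0.25·(-0.279584) = 0.4288.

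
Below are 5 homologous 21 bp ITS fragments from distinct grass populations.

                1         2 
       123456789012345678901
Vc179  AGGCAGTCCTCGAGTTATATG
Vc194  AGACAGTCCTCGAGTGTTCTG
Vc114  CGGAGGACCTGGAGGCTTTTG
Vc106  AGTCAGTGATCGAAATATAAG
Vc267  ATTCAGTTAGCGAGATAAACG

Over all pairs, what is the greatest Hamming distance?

Pairwise Hamming distances:
  Vc179 vs Vc194: 4
  Vc179 vs Vc114: 9
  Vc179 vs Vc106: 6
  Vc179 vs Vc267: 8
  Vc194 vs Vc114: 9
  Vc194 vs Vc106: 9
  Vc194 vs Vc267: 11
  Vc114 vs Vc106: 14
  Vc114 vs Vc267: 16
  Vc106 vs Vc267: 6
The largest is 16, between Vc114 and Vc267.

16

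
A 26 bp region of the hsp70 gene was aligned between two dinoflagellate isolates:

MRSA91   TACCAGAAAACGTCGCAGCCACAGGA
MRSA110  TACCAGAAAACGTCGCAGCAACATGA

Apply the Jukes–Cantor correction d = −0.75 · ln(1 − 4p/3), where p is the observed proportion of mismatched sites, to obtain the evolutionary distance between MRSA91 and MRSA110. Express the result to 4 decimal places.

0.0812

The sequences differ at positions 20 (C/A), 24 (G/T).
p = 2/26 = 0.076923.
d = −0.75 · ln(1 − (4/3)·0.076923) = −0.75 · ln(0.897436) = −0.75 · (-0.108213) = 0.0812.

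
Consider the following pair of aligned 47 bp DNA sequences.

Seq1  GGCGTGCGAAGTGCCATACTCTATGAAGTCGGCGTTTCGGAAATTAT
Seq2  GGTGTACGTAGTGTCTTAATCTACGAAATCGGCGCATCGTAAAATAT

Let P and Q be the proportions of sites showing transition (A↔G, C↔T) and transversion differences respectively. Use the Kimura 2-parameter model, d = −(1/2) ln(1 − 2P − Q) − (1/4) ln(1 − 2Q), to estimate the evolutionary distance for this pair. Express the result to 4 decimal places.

Differing sites — 3:C/T (Ti); 6:G/A (Ti); 9:A/T (Tv); 14:C/T (Ti); 16:A/T (Tv); 19:C/A (Tv); 24:T/C (Ti); 28:G/A (Ti); 35:T/C (Ti); 36:T/A (Tv); 40:G/T (Tv); 44:T/A (Tv).
Of the 12 differences, 6 transitions and 6 transversions over 47 sites: P = 6/47 = 0.127660, Q = 6/47 = 0.127660.
d = −0.5·ln(0.617020) − 0.25·ln(0.744680) = −0.5·(-0.482854) − 0.25·(-0.294801) = 0.3151.

0.3151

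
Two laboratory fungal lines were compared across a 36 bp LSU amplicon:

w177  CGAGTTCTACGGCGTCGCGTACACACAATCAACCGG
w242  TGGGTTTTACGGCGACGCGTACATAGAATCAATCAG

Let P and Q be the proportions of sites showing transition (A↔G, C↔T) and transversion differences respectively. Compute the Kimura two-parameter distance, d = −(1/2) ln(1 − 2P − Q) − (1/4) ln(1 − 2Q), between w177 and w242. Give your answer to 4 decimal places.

0.2757

The sequences differ at positions 1 (C/T, transition), 3 (A/G, transition), 7 (C/T, transition), 15 (T/A, transversion), 24 (C/T, transition), 26 (C/G, transversion), 33 (C/T, transition), 35 (G/A, transition).
Of the 8 differences, 6 transitions and 2 transversions over 36 sites: P = 6/36 = 0.166667, Q = 2/36 = 0.055556.
d = −0.5·ln(0.611110) − 0.25·ln(0.888888) = −0.5·(-0.492478) − 0.25·(-0.117784) = 0.2757.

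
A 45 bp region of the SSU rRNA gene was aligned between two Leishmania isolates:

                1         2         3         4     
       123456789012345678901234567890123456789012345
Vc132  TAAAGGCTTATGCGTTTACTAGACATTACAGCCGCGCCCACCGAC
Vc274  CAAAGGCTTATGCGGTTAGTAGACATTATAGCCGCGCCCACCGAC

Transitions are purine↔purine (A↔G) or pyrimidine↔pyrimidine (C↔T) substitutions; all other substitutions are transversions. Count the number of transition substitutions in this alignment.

The sequences differ at positions 1 (T/C, transition), 15 (T/G, transversion), 19 (C/G, transversion), 29 (C/T, transition).
Of the 4 differences, 2 transitions and 2 transversions, so the answer is 2.

2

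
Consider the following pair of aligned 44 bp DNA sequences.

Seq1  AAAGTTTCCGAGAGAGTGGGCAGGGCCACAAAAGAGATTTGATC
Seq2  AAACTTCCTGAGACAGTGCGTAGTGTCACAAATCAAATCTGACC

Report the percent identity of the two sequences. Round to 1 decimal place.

Differing sites — 4:G/C; 7:T/C; 9:C/T; 14:G/C; 19:G/C; 21:C/T; 24:G/T; 26:C/T; 33:A/T; 34:G/C; 36:G/A; 39:T/C; 43:T/C.
31 of the 44 sites match, so the percent identity is 31/44 × 100 = 70.5%.

70.5%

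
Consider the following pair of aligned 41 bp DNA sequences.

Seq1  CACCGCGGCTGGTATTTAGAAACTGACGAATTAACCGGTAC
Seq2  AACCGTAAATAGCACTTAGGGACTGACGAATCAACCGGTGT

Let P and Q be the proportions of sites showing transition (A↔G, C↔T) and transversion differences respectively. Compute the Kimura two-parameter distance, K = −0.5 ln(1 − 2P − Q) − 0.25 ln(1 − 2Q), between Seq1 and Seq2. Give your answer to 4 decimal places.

0.4658

Differing sites — 1:C/A (Tv); 6:C/T (Ti); 7:G/A (Ti); 8:G/A (Ti); 9:C/A (Tv); 11:G/A (Ti); 13:T/C (Ti); 15:T/C (Ti); 20:A/G (Ti); 21:A/G (Ti); 32:T/C (Ti); 40:A/G (Ti); 41:C/T (Ti).
Of the 13 differences, 11 transitions and 2 transversions over 41 sites: P = 11/41 = 0.268293, Q = 2/41 = 0.048780.
d = −0.5·ln(0.414634) − 0.25·ln(0.902440) = −0.5·(-0.880359) − 0.25·(-0.102653) = 0.4658.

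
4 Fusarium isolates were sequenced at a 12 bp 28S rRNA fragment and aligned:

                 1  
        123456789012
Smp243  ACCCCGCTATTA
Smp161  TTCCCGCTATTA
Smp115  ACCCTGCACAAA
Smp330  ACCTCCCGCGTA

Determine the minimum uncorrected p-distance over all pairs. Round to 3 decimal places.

Pairwise Hamming distances:
  Smp243 vs Smp161: 2
  Smp243 vs Smp115: 5
  Smp243 vs Smp330: 5
  Smp161 vs Smp115: 7
  Smp161 vs Smp330: 7
  Smp115 vs Smp330: 6
The smallest is 2 mismatches, between Smp243 and Smp161; p = 2/12 = 0.167.

0.167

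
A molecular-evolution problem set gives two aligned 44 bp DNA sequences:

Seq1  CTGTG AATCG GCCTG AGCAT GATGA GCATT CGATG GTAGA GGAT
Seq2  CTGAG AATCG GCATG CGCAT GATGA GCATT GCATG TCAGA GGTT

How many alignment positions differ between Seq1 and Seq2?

8

Mismatches occur at site 4 (T/A), site 13 (C/A), site 16 (A/C), site 31 (C/G), site 32 (G/C), site 36 (G/T), site 37 (T/C), site 43 (A/T).
That gives 8 mismatches out of 44 aligned sites, so the Hamming distance is 8.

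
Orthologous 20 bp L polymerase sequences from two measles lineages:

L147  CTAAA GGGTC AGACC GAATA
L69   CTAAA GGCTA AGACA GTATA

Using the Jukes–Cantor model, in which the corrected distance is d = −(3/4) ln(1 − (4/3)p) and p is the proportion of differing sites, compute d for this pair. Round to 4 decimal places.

Mismatches occur at site 8 (G↔C), site 10 (C↔A), site 15 (C↔A), site 17 (A↔T).
p = 4/20 = 0.200000.
d = −0.75 · ln(1 − (4/3)·0.200000) = −0.75 · ln(0.733333) = −0.75 · (-0.310155) = 0.2326.

0.2326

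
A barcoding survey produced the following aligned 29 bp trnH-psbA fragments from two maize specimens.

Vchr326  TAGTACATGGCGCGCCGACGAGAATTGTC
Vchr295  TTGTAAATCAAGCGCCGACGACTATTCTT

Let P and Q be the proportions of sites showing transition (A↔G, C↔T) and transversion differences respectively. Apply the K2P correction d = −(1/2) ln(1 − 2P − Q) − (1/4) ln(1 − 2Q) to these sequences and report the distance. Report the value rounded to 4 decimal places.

The sequences differ at positions 2 (A/T, transversion), 6 (C/A, transversion), 9 (G/C, transversion), 10 (G/A, transition), 11 (C/A, transversion), 22 (G/C, transversion), 23 (A/T, transversion), 27 (G/C, transversion), 29 (C/T, transition).
Of the 9 differences, 2 transitions and 7 transversions over 29 sites: P = 2/29 = 0.068966, Q = 7/29 = 0.241379.
d = −0.5·ln(0.620689) − 0.25·ln(0.517242) = −0.5·(-0.476925) − 0.25·(-0.659244) = 0.4033.

0.4033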